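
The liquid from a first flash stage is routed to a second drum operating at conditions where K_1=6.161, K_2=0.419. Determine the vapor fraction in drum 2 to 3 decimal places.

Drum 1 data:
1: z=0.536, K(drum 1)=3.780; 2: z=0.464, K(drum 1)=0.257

V/F (drum 2) = 0.210

Drum 1:
Binary case is linear: z₁(K₁−1)(1+ψ₁(K₂−1)) + z₂(K₂−1)(1+ψ₁(K₁−1)) = 0
⇒ ψ₁ = [z₁(K₁−1)+z₂(K₂−1)] / [−(K₁−1)(K₂−1)] = 1.1453/2.0655 = 0.554
Drum-1 compositions:
  1: x = 0.211, y = 0.797
  2: x = 0.789, y = 0.203
Drum-2 feed = drum-1 liquid: z₂ = (0.2109, 0.7891).
Drum 2:
Material balance + equilibrium reduce to Σ zᵢ(Kᵢ−1)/(1+ψ₂(Kᵢ−1)) = 0.
g(0) = ΣzᵢKᵢ − 1 = 0.630 and g(1) = 1 − Σzᵢ/Kᵢ = -0.918, so a root lies in (0, 1).
Newton–Raphson from ψ₂ = 0.5:
  ψ₂ = 0.500: g = -0.3422, g' = -0.967 → ψ₂ = 0.146
  ψ₂ = 0.146: g = 0.1192, g' = -2.142 → ψ₂ = 0.202
  ψ₂ = 0.202: g = 0.0136, g' = -1.689 → ψ₂ = 0.210
Converged at ψ₂ = 0.210.
  1: x = 0.101, y = 0.623
  2: x = 0.899, y = 0.377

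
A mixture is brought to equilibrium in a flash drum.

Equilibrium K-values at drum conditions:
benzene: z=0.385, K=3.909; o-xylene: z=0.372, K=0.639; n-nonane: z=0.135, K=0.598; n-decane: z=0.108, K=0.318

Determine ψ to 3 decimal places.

Let ψ = V/F and solve Σ zᵢ(Kᵢ−1)/(1+ψ(Kᵢ−1)) = 0.
Feasibility: ΣzᵢKᵢ = 1.858, Σzᵢ/Kᵢ = 1.246 — both > 1, two phases present.
Iterate (Newton) starting at ψ = 0.5:
  ψ = 0.500: g = 0.1127, g' = -0.763 → ψ = 0.648
  ψ = 0.648: g = 0.0077, g' = -0.675 → ψ = 0.659
Converged at ψ = 0.659.

ψ = 0.659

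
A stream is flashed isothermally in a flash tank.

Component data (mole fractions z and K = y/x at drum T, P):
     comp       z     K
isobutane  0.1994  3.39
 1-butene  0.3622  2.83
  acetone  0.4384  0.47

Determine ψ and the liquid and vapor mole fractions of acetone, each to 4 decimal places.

ψ = 0.8413, x_acetone = 0.7911, y_acetone = 0.3718

Let ψ = V/F and solve Σ zᵢ(Kᵢ−1)/(1+ψ(Kᵢ−1)) = 0.
g(0) = ΣzᵢKᵢ − 1 = 0.9070 and g(1) = 1 − Σzᵢ/Kᵢ = -0.1196, so a root lies in (0, 1).
Newton iteration, ψ⁰ = 0.51:
  ψ = 0.5100: g = 0.23920, g' = -0.7871 → ψ = 0.8139
  ψ = 0.8139: g = 0.01946, g' = -0.7079 → ψ = 0.8414
  ψ = 0.8414: g = -0.00009, g' = -0.7148 → ψ = 0.8413
Converged at ψ = 0.8413.
Compositions from xᵢ = zᵢ/(1+ψ(Kᵢ−1)), yᵢ = Kᵢxᵢ:
  isobutane: x = 0.0662, y = 0.2245
  1-butene: x = 0.1426, y = 0.4036
  acetone: x = 0.7911, y = 0.3718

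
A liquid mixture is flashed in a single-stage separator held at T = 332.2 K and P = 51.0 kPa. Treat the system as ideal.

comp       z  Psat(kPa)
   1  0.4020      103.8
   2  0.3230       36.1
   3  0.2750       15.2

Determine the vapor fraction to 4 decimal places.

Raoult's law: Kᵢ = Pᵢˢᵃᵗ/P = Pᵢˢᵃᵗ/51.0.
  K_1 = 103.8/51.0 = 2.035294, K_2 = 36.1/51.0 = 0.707843, K_3 = 15.2/51.0 = 0.298039
Rachford–Rice: g(ψ) = Σ zᵢ(Kᵢ−1)/(1+ψ(Kᵢ−1)) = 0.
Check two-phase: ΣzᵢKᵢ = 1.1288 > 1 and Σzᵢ/Kᵢ = 1.5765 > 1, so g(0) = 0.1288 > 0 and g(1) = -0.5765 < 0.
Newton–Raphson from ψ = 0.5:
  ψ = 0.5000: g = -0.13371, g' = -0.5466 → ψ = 0.2554
  ψ = 0.2554: g = -0.00801, g' = -0.5029 → ψ = 0.2394
  ψ = 0.2394: g = 0.00001, g' = -0.5044 → ψ = 0.2395
Converged at ψ = 0.2395.

ψ = 0.2395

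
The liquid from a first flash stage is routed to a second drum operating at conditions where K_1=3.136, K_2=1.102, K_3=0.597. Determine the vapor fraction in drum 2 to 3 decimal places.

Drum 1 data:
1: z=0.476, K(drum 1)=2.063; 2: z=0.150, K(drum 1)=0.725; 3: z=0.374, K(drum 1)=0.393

V/F (drum 2) = 0.744

Drum 1:
Material balance + equilibrium reduce to Σ zᵢ(Kᵢ−1)/(1+ψ₁(Kᵢ−1)) = 0.
Check two-phase: ΣzᵢKᵢ = 1.238 > 1 and Σzᵢ/Kᵢ = 1.389 > 1, so g(0) = 0.238 > 0 and g(1) = -0.389 < 0.
Newton–Raphson from ψ₁ = 0.6:
  ψ₁ = 0.600: g = -0.0975, g' = -0.558 → ψ₁ = 0.425
  ψ₁ = 0.425: g = -0.0042, g' = -0.520 → ψ₁ = 0.417
Converged at ψ₁ = 0.417.
Drum-1 compositions:
  1: x = 0.330, y = 0.680
  2: x = 0.169, y = 0.123
  3: x = 0.501, y = 0.197
Drum-2 feed = drum-1 liquid: z₂ = (0.3298, 0.1694, 0.5008).
Drum 2:
Iterate (Newton) starting at ψ₂ = 0.52:
  ψ₂ = 0.520: g = 0.0948, g' = -0.469 → ψ₂ = 0.722
  ψ₂ = 0.722: g = 0.0086, g' = -0.396 → ψ₂ = 0.744
Converged at ψ₂ = 0.744.
  1: x = 0.127, y = 0.400
  2: x = 0.157, y = 0.174
  3: x = 0.715, y = 0.427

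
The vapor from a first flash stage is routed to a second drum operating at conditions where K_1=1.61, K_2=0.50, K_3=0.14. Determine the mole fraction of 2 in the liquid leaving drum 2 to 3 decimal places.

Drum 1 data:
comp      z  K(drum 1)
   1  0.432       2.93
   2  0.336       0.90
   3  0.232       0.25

Drum 1:
Material balance + equilibrium reduce to Σ zᵢ(Kᵢ−1)/(1+ψ₁(Kᵢ−1)) = 0.
Check two-phase: ΣzᵢKᵢ = 1.626 > 1 and Σzᵢ/Kᵢ = 1.449 > 1, so g(0) = 0.626 > 0 and g(1) = -0.449 < 0.
Newton–Raphson from ψ₁ = 0.5:
  ψ₁ = 0.500: g = 0.1105, g' = -0.755 → ψ₁ = 0.646
  ψ₁ = 0.646: g = -0.0028, g' = -0.814 → ψ₁ = 0.643
Converged at ψ₁ = 0.643.
Drum-1 compositions:
  1: x = 0.193, y = 0.565
  2: x = 0.359, y = 0.323
  3: x = 0.448, y = 0.112
Drum-2 feed = drum-1 vapor: z₂ = (0.5648, 0.3232, 0.1120).
Drum 2:
Material balance + equilibrium reduce to Σ zᵢ(Kᵢ−1)/(1+ψ₂(Kᵢ−1)) = 0.
Check two-phase: ΣzᵢKᵢ = 1.087 > 1 and Σzᵢ/Kᵢ = 1.797 > 1, so g(0) = 0.087 > 0 and g(1) = -0.797 < 0.
Iterate (Newton) starting at ψ₂ = 0.5:
  ψ₂ = 0.500: g = -0.1205, g' = -0.522 → ψ₂ = 0.269
  ψ₂ = 0.269: g = -0.0162, g' = -0.403 → ψ₂ = 0.229
Converged at ψ₂ = 0.229.
  1: x = 0.496, y = 0.798
  2: x = 0.365, y = 0.182
  3: x = 0.139, y = 0.020

x_2 (drum 2) = 0.365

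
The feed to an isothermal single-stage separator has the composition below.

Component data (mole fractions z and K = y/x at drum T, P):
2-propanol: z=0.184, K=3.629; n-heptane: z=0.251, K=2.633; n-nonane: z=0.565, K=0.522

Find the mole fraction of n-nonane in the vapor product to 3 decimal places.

Iterate (Newton) starting at ψ = 0.5:
  ψ = 0.500: g = 0.0798, g' = -0.663 → ψ = 0.620
  ψ = 0.620: g = 0.0036, g' = -0.610 → ψ = 0.626
Converged at ψ = 0.626.
Compositions from xᵢ = zᵢ/(1+ψ(Kᵢ−1)), yᵢ = Kᵢxᵢ:
  2-propanol: x = 0.070, y = 0.252
  n-heptane: x = 0.124, y = 0.327
  n-nonane: x = 0.806, y = 0.421

y_n-nonane = 0.421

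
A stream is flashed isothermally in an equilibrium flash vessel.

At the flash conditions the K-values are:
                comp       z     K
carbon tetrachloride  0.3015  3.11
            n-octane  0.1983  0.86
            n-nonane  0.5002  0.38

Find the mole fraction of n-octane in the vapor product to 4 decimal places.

y_n-octane = 0.1774

Material balance + equilibrium reduce to Σ zᵢ(Kᵢ−1)/(1+V/F(Kᵢ−1)) = 0.
g(0) = ΣzᵢKᵢ − 1 = 0.2983 and g(1) = 1 − Σzᵢ/Kᵢ = -0.6438, so a root lies in (0, 1).
Iterate (Newton) starting at V/F = 0.41:
  V/F = 0.4100: g = -0.10419, g' = -0.7359 → V/F = 0.2684
  V/F = 0.2684: g = 0.00525, g' = -0.8280 → V/F = 0.2748
Converged at V/F = 0.2748.
Compositions from xᵢ = zᵢ/(1+V/F(Kᵢ−1)), yᵢ = Kᵢxᵢ:
  carbon tetrachloride: x = 0.1908, y = 0.5935
  n-octane: x = 0.2062, y = 0.1774
  n-nonane: x = 0.6029, y = 0.2291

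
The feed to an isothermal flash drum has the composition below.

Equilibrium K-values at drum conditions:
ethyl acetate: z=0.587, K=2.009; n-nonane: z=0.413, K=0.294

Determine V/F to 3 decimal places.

V/F = 0.422

Rachford–Rice: g(V/F) = Σ zᵢ(Kᵢ−1)/(1+V/F(Kᵢ−1)) = 0.
Check two-phase: ΣzᵢKᵢ = 1.301 > 1 and Σzᵢ/Kᵢ = 1.697 > 1, so g(0) = 0.301 > 0 and g(1) = -0.697 < 0.
Binary case is linear: z₁(K₁−1)(1+V/F(K₂−1)) + z₂(K₂−1)(1+V/F(K₁−1)) = 0
⇒ V/F = [z₁(K₁−1)+z₂(K₂−1)] / [−(K₁−1)(K₂−1)] = 0.3007/0.7124 = 0.422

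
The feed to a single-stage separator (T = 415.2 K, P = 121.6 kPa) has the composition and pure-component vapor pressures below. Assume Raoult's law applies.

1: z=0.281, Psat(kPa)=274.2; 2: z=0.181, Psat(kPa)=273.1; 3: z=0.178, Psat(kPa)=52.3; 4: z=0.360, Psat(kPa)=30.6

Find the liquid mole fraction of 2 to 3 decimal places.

Raoult's law: Kᵢ = Pᵢˢᵃᵗ/P = Pᵢˢᵃᵗ/121.6.
  K_1 = 274.2/121.6 = 2.25493, K_2 = 273.1/121.6 = 2.24589, K_3 = 52.3/121.6 = 0.43010, K_4 = 30.6/121.6 = 0.25164
Material balance + equilibrium reduce to Σ zᵢ(Kᵢ−1)/(1+ψ(Kᵢ−1)) = 0.
Check two-phase: ΣzᵢKᵢ = 1.207 > 1 and Σzᵢ/Kᵢ = 2.050 > 1, so g(0) = 0.207 > 0 and g(1) = -1.050 < 0.
Newton–Raphson from ψ = 0.35:
  ψ = 0.350: g = -0.0897, g' = -0.810 → ψ = 0.239
  ψ = 0.239: g = -0.0007, g' = -0.805 → ψ = 0.238
Converged at ψ = 0.238.
Compositions from xᵢ = zᵢ/(1+ψ(Kᵢ−1)), yᵢ = Kᵢxᵢ:
  1: x = 0.216, y = 0.488
  2: x = 0.140, y = 0.313
  3: x = 0.206, y = 0.089
  4: x = 0.438, y = 0.110

x_2 = 0.140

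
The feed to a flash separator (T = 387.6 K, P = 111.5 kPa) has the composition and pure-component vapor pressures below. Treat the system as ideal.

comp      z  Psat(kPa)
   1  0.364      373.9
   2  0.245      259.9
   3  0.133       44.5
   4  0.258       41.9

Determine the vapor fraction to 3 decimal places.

Raoult's law: Kᵢ = Pᵢˢᵃᵗ/P = Pᵢˢᵃᵗ/111.5.
  K_1 = 373.9/111.5 = 3.35336, K_2 = 259.9/111.5 = 2.33094, K_3 = 44.5/111.5 = 0.39910, K_4 = 41.9/111.5 = 0.37578
Rachford–Rice: g(ψ) = Σ zᵢ(Kᵢ−1)/(1+ψ(Kᵢ−1)) = 0.
Feasibility: ΣzᵢKᵢ = 1.942, Σzᵢ/Kᵢ = 1.233 — both > 1, two phases present.
Iterate (Newton) starting at ψ = 0.5:
  ψ = 0.500: g = 0.2410, g' = -0.893 → ψ = 0.770
  ψ = 0.770: g = 0.0068, g' = -0.900 → ψ = 0.778
Converged at ψ = 0.778.

ψ = 0.778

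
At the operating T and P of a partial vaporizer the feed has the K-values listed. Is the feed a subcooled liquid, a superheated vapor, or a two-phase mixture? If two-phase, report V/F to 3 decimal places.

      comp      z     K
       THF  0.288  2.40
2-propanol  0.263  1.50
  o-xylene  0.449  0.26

two-phase, V/F = 0.261

ΣzᵢKᵢ = 1.202; Σzᵢ/Kᵢ = 2.022.
Both exceed 1, so a two-phase solution exists.
Let ψ = V/F and solve Σ zᵢ(Kᵢ−1)/(1+ψ(Kᵢ−1)) = 0.
Iterate (Newton) starting at ψ = 0.5:
  ψ = 0.500: g = -0.1850, g' = -0.857 → ψ = 0.284
  ψ = 0.284: g = -0.0171, g' = -0.734 → ψ = 0.261
Converged at ψ = 0.261.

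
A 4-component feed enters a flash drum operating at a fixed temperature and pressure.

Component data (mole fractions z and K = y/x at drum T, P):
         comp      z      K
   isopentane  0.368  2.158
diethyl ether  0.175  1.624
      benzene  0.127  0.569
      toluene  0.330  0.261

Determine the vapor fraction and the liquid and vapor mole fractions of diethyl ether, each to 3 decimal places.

ψ = 0.349, x_diethyl ether = 0.144, y_diethyl ether = 0.233

Let ψ = V/F and solve Σ zᵢ(Kᵢ−1)/(1+ψ(Kᵢ−1)) = 0.
Check two-phase: ΣzᵢKᵢ = 1.237 > 1 and Σzᵢ/Kᵢ = 1.766 > 1, so g(0) = 0.237 > 0 and g(1) = -0.766 < 0.
Iterate (Newton) starting at ψ = 0.5:
  ψ = 0.500: g = -0.1034, g' = -0.729 → ψ = 0.358
  ψ = 0.358: g = -0.0059, g' = -0.658 → ψ = 0.349
Converged at ψ = 0.349.
Compositions from xᵢ = zᵢ/(1+ψ(Kᵢ−1)), yᵢ = Kᵢxᵢ:
  isopentane: x = 0.262, y = 0.565
  diethyl ether: x = 0.144, y = 0.233
  benzene: x = 0.149, y = 0.085
  toluene: x = 0.445, y = 0.116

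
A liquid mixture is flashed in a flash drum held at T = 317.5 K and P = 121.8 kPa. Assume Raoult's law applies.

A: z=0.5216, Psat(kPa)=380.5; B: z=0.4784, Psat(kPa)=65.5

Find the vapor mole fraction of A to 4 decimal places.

Raoult's law: Kᵢ = Pᵢˢᵃᵗ/P = Pᵢˢᵃᵗ/121.8.
  K_A = 380.5/121.8 = 3.123974, K_B = 65.5/121.8 = 0.537767
Material balance + equilibrium reduce to Σ zᵢ(Kᵢ−1)/(1+ψ(Kᵢ−1)) = 0.
g(0) = ΣzᵢKᵢ − 1 = 0.8867 and g(1) = 1 − Σzᵢ/Kᵢ = -0.0566, so a root lies in (0, 1).
Binary case is linear: z₁(K₁−1)(1+ψ(K₂−1)) + z₂(K₂−1)(1+ψ(K₁−1)) = 0
⇒ ψ = [z₁(K₁−1)+z₂(K₂−1)] / [−(K₁−1)(K₂−1)] = 0.88673/0.98177 = 0.9032
Compositions from xᵢ = zᵢ/(1+ψ(Kᵢ−1)), yᵢ = Kᵢxᵢ:
  A: x = 0.1787, y = 0.5583
  B: x = 0.8213, y = 0.4417

y_A = 0.5583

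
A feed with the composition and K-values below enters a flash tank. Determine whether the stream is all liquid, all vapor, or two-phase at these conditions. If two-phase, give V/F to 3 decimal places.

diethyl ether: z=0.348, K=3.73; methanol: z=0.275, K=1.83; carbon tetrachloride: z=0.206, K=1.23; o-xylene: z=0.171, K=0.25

two-phase, V/F = 0.939

ΣzᵢKᵢ = 2.097; Σzᵢ/Kᵢ = 1.095.
Both exceed 1, so a two-phase solution exists.
Let ψ = V/F and solve Σ zᵢ(Kᵢ−1)/(1+ψ(Kᵢ−1)) = 0.
Iterate (Newton) starting at ψ = 0.5:
  ψ = 0.500: g = 0.4003, g' = -0.813 → ψ = 0.992
  ψ = 0.992: g = -0.0813, g' = -1.722 → ψ = 0.945
  ψ = 0.945: g = -0.0081, g' = -1.403 → ψ = 0.939
Converged at ψ = 0.939.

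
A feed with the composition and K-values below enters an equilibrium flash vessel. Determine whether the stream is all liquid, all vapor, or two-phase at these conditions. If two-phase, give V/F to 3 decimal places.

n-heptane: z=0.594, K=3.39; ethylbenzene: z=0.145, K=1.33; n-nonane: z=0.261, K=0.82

all vapor

ΣzᵢKᵢ = 2.421; Σzᵢ/Kᵢ = 0.603.
Since Σzᵢ/Kᵢ < 1 the mixture is above its dew point — single vapor phase.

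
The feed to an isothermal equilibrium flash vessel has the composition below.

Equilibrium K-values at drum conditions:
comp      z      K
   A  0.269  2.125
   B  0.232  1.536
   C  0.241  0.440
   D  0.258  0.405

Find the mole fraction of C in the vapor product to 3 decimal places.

y_C = 0.125

Rachford–Rice: g(ψ) = Σ zᵢ(Kᵢ−1)/(1+ψ(Kᵢ−1)) = 0.
g(0) = ΣzᵢKᵢ − 1 = 0.139 and g(1) = 1 − Σzᵢ/Kᵢ = -0.462, so a root lies in (0, 1).
Iterate (Newton) starting at ψ = 0.45:
  ψ = 0.450: g = -0.0890, g' = -0.499 → ψ = 0.272
  ψ = 0.272: g = -0.0019, g' = -0.486 → ψ = 0.268
Converged at ψ = 0.268.
Compositions from xᵢ = zᵢ/(1+ψ(Kᵢ−1)), yᵢ = Kᵢxᵢ:
  A: x = 0.207, y = 0.439
  B: x = 0.203, y = 0.312
  C: x = 0.283, y = 0.125
  D: x = 0.307, y = 0.124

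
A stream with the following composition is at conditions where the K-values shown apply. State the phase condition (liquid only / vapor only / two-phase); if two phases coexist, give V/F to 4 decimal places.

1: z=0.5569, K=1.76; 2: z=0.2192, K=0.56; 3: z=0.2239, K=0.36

ΣzᵢKᵢ = 1.1835; Σzᵢ/Kᵢ = 1.3298.
Both exceed 1, so a two-phase solution exists.
Iterate (Newton) starting at ψ = 0.64:
  ψ = 0.6400: g = -0.09222, g' = -0.4909 → ψ = 0.4521
  ψ = 0.4521: g = -0.00705, g' = -0.4259 → ψ = 0.4356
  ψ = 0.4356: g = -0.00003, g' = -0.4228 → ψ = 0.4355
Converged at ψ = 0.4355.

two-phase, V/F = 0.4355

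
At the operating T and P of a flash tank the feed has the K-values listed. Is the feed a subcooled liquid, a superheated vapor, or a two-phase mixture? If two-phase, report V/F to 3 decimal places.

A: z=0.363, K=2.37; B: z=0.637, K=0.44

ΣzᵢKᵢ = 1.141; Σzᵢ/Kᵢ = 1.601.
Both exceed 1, so a two-phase solution exists.
Binary case is linear: z₁(K₁−1)(1+ψ(K₂−1)) + z₂(K₂−1)(1+ψ(K₁−1)) = 0
⇒ ψ = [z₁(K₁−1)+z₂(K₂−1)] / [−(K₁−1)(K₂−1)] = 0.1406/0.7672 = 0.183

two-phase, V/F = 0.183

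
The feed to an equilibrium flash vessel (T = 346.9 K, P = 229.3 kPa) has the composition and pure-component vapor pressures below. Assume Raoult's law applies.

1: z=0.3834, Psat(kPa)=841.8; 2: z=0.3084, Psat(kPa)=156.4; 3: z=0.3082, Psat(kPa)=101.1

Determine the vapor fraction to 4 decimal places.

Raoult's law: Kᵢ = Pᵢˢᵃᵗ/P = Pᵢˢᵃᵗ/229.3.
  K_1 = 841.8/229.3 = 3.671173, K_2 = 156.4/229.3 = 0.682076, K_3 = 101.1/229.3 = 0.440907
Let ψ = V/F and solve Σ zᵢ(Kᵢ−1)/(1+ψ(Kᵢ−1)) = 0.
g(0) = ΣzᵢKᵢ − 1 = 0.7538 and g(1) = 1 − Σzᵢ/Kᵢ = -0.2556, so a root lies in (0, 1).
Iterate (Newton) starting at ψ = 0.5:
  ψ = 0.5000: g = 0.08274, g' = -0.7312 → ψ = 0.6132
  ψ = 0.6132: g = 0.00426, g' = -0.6643 → ψ = 0.6196
Converged at ψ = 0.6196.

ψ = 0.6196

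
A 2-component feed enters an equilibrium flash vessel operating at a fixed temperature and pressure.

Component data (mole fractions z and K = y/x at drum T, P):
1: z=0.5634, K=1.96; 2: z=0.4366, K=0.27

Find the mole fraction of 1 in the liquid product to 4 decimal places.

x_1 = 0.4320

Let ψ = V/F and solve Σ zᵢ(Kᵢ−1)/(1+ψ(Kᵢ−1)) = 0.
g(0) = ΣzᵢKᵢ − 1 = 0.2221 and g(1) = 1 − Σzᵢ/Kᵢ = -0.9045, so a root lies in (0, 1).
Iterate (Newton) starting at ψ = 0.5:
  ψ = 0.5000: g = -0.13647, g' = -0.8141 → ψ = 0.3324
  ψ = 0.3324: g = -0.01078, g' = -0.7040 → ψ = 0.3170
Converged at ψ = 0.3170.
Compositions from xᵢ = zᵢ/(1+ψ(Kᵢ−1)), yᵢ = Kᵢxᵢ:
  1: x = 0.4320, y = 0.8466
  2: x = 0.5680, y = 0.1534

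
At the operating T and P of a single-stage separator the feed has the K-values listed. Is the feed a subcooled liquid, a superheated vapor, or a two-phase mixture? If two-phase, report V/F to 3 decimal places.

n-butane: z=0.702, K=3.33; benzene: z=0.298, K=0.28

two-phase, V/F = 0.847

ΣzᵢKᵢ = 2.421; Σzᵢ/Kᵢ = 1.275.
Both exceed 1, so a two-phase solution exists.
Rachford–Rice: g(ψ) = Σ zᵢ(Kᵢ−1)/(1+ψ(Kᵢ−1)) = 0.
Newton iteration, ψ⁰ = 0.58:
  ψ = 0.580: g = 0.3272, g' = -1.145 → ψ = 0.866
  ψ = 0.866: g = -0.0277, g' = -1.508 → ψ = 0.847
Converged at ψ = 0.847.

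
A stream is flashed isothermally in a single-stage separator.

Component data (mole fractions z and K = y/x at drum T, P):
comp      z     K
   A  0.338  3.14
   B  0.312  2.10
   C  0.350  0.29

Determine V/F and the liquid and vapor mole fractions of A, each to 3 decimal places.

V/F = 0.690, x_A = 0.136, y_A = 0.429

Rachford–Rice: g(V/F) = Σ zᵢ(Kᵢ−1)/(1+V/F(Kᵢ−1)) = 0.
g(0) = ΣzᵢKᵢ − 1 = 0.818 and g(1) = 1 − Σzᵢ/Kᵢ = -0.463, so a root lies in (0, 1).
Iterate (Newton) starting at V/F = 0.5:
  V/F = 0.500: g = 0.1856, g' = -0.942 → V/F = 0.697
  V/F = 0.697: g = -0.0073, g' = -1.062 → V/F = 0.690
Converged at V/F = 0.690.
Compositions from xᵢ = zᵢ/(1+V/F(Kᵢ−1)), yᵢ = Kᵢxᵢ:
  A: x = 0.136, y = 0.429
  B: x = 0.177, y = 0.372
  C: x = 0.686, y = 0.199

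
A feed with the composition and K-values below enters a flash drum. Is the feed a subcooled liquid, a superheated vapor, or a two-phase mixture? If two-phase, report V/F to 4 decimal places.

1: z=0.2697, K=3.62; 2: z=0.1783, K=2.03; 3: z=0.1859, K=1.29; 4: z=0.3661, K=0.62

superheated vapor

ΣzᵢKᵢ = 1.8051; Σzᵢ/Kᵢ = 0.8969.
Since Σzᵢ/Kᵢ < 1 the mixture is above its dew point — single vapor phase.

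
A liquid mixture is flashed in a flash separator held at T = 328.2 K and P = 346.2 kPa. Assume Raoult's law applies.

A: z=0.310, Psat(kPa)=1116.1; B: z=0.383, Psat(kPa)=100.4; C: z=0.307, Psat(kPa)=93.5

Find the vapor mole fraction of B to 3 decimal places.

Raoult's law: Kᵢ = Pᵢˢᵃᵗ/P = Pᵢˢᵃᵗ/346.2.
  K_A = 1116.1/346.2 = 3.22386, K_B = 100.4/346.2 = 0.29001, K_C = 93.5/346.2 = 0.27008
Rachford–Rice: g(V/F) = Σ zᵢ(Kᵢ−1)/(1+V/F(Kᵢ−1)) = 0.
g(0) = ΣzᵢKᵢ − 1 = 0.193 and g(1) = 1 − Σzᵢ/Kᵢ = -1.554, so a root lies in (0, 1).
Newton iteration, V/F⁰ = 0.31:
  V/F = 0.310: g = -0.2302, g' = -1.128 → V/F = 0.106
  V/F = 0.106: g = 0.0211, g' = -1.422 → V/F = 0.121
Converged at V/F = 0.121.
Compositions from xᵢ = zᵢ/(1+V/F(Kᵢ−1)), yᵢ = Kᵢxᵢ:
  A: x = 0.244, y = 0.788
  B: x = 0.419, y = 0.122
  C: x = 0.337, y = 0.091

y_B = 0.122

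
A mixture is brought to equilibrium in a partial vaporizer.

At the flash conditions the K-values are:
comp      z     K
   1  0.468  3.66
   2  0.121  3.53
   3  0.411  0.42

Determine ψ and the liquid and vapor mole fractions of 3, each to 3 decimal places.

Material balance + equilibrium reduce to Σ zᵢ(Kᵢ−1)/(1+ψ(Kᵢ−1)) = 0.
Feasibility: ΣzᵢKᵢ = 2.313, Σzᵢ/Kᵢ = 1.141 — both > 1, two phases present.
Newton–Raphson from ψ = 0.5:
  ψ = 0.500: g = 0.3337, g' = -1.035 → ψ = 0.822
  ψ = 0.822: g = 0.0342, g' = -0.913 → ψ = 0.860
  ψ = 0.860: g = -0.0004, g' = -0.933 → ψ = 0.859
Converged at ψ = 0.859.
Compositions from xᵢ = zᵢ/(1+ψ(Kᵢ−1)), yᵢ = Kᵢxᵢ:
  1: x = 0.142, y = 0.521
  2: x = 0.038, y = 0.135
  3: x = 0.819, y = 0.344

ψ = 0.859, x_3 = 0.819, y_3 = 0.344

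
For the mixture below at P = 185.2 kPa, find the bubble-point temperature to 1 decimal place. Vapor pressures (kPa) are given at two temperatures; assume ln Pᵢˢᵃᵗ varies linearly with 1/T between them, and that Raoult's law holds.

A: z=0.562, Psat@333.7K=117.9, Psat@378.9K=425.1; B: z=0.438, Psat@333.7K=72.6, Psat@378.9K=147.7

T = 358.0 K

Bubble-point temperature: ΣzᵢPᵢˢᵃᵗ(T) = P. Interpolate ln Pᵢˢᵃᵗ = aᵢ + bᵢ/T.
  T = 333.7 K: ΣzᵢPᵢˢᵃᵗ = 98.06 kPa
  T = 378.9 K: ΣzᵢPᵢˢᵃᵗ = 303.60 kPa
  T = 356.3 K: ΣzᵢPᵢˢᵃᵗ = 177.43 kPa
  T = 367.6 K: ΣzᵢPᵢˢᵃᵗ = 233.64 kPa
  T = 362.0 K: ΣzᵢPᵢˢᵃᵗ = 204.20 kPa
  T = 359.1 K: ΣzᵢPᵢˢᵃᵗ = 190.19 kPa
Interpolating between 356.3 K and 359.1 K gives T ≈ 358.0 K.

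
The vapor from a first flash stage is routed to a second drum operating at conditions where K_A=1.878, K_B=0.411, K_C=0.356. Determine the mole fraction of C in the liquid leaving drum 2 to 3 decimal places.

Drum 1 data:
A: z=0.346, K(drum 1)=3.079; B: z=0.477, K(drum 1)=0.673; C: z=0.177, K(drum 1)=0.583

x_C (drum 2) = 0.154

Drum 1:
Newton iteration, ψ₁⁰ = 0.32:
  ψ₁ = 0.320: g = 0.1726, g' = -0.644 → ψ₁ = 0.588
  ψ₁ = 0.588: g = 0.0328, g' = -0.435 → ψ₁ = 0.663
  ψ₁ = 0.663: g = 0.0011, g' = -0.406 → ψ₁ = 0.666
Converged at ψ₁ = 0.666.
Drum-1 compositions:
  A: x = 0.145, y = 0.447
  B: x = 0.610, y = 0.410
  C: x = 0.245, y = 0.143
Drum-2 feed = drum-1 vapor: z₂ = (0.4467, 0.4104, 0.1429).
Drum 2:
Rachford–Rice: g(ψ₂) = Σ zᵢ(Kᵢ−1)/(1+ψ₂(Kᵢ−1)) = 0.
Check two-phase: ΣzᵢKᵢ = 1.058 > 1 and Σzᵢ/Kᵢ = 1.638 > 1, so g(0) = 0.058 > 0 and g(1) = -0.638 < 0.
Iterate (Newton) starting at ψ₂ = 0.47:
  ψ₂ = 0.470: g = -0.1886, g' = -0.567 → ψ₂ = 0.137
  ψ₂ = 0.137: g = -0.0139, g' = -0.514 → ψ₂ = 0.110
Converged at ψ₂ = 0.110.
  A: x = 0.407, y = 0.765
  B: x = 0.439, y = 0.180
  C: x = 0.154, y = 0.055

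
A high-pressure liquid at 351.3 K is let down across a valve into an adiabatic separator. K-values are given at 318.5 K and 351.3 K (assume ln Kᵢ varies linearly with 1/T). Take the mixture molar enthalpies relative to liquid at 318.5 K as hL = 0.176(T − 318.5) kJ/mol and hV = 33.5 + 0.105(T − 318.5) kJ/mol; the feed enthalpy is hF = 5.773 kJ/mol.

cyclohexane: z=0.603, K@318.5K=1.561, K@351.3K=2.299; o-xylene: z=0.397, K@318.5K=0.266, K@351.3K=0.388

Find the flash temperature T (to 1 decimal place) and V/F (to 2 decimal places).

T = 320.3 K, V/F = 0.16

Adiabatic flash: solve Rachford–Rice at each trial T, then check hF = ψ·hV(T) + (1−ψ)·hL(T).
  T = 318.5 K: K = (1.561, 0.266), RR gives ψ = 0.114, H_out = 3.814 kJ/mol
  T = 351.3 K: K = (2.299, 0.388), RR gives ψ = 0.680, H_out = 26.959 kJ/mol
  T = 334.9 K: K = (1.912, 0.324), RR gives ψ = 0.457, H_out = 17.671 kJ/mol
  T = 326.7 K: K = (1.732, 0.294), RR gives ψ = 0.312, H_out = 11.727 kJ/mol
  T = 322.6 K: K = (1.645, 0.280), RR gives ψ = 0.222, H_out = 8.110 kJ/mol
  T = 320.6 K: K = (1.604, 0.273), RR gives ψ = 0.172, H_out = 6.116 kJ/mol
Linear interpolation between T = 318.5 (H_out = 3.814) and T = 320.6 (H_out = 6.116) on hF = 5.773 gives T ≈ 320.3 K, at which ψ = 0.16.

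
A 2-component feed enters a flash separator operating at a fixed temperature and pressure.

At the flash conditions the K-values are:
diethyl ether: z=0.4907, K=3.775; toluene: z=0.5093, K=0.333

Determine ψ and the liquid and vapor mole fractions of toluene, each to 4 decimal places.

ψ = 0.5522, x_toluene = 0.8062, y_toluene = 0.2685

Material balance + equilibrium reduce to Σ zᵢ(Kᵢ−1)/(1+ψ(Kᵢ−1)) = 0.
Check two-phase: ΣzᵢKᵢ = 2.0220 > 1 and Σzᵢ/Kᵢ = 1.6594 > 1, so g(0) = 1.0220 > 0 and g(1) = -0.6594 < 0.
Binary case is linear: z₁(K₁−1)(1+ψ(K₂−1)) + z₂(K₂−1)(1+ψ(K₁−1)) = 0
⇒ ψ = [z₁(K₁−1)+z₂(K₂−1)] / [−(K₁−1)(K₂−1)] = 1.02199/1.85093 = 0.5522
Compositions from xᵢ = zᵢ/(1+ψ(Kᵢ−1)), yᵢ = Kᵢxᵢ:
  diethyl ether: x = 0.1938, y = 0.7315
  toluene: x = 0.8062, y = 0.2685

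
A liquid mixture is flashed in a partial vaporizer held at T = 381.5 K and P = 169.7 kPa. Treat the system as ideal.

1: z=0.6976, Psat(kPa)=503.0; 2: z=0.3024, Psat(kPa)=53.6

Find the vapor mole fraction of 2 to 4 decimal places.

y_2 = 0.2343

Raoult's law: Kᵢ = Pᵢˢᵃᵗ/P = Pᵢˢᵃᵗ/169.7.
  K_1 = 503.0/169.7 = 2.964054, K_2 = 53.6/169.7 = 0.315852
Rachford–Rice: g(ψ) = Σ zᵢ(Kᵢ−1)/(1+ψ(Kᵢ−1)) = 0.
Check two-phase: ΣzᵢKᵢ = 2.1632 > 1 and Σzᵢ/Kᵢ = 1.1928 > 1, so g(0) = 1.1632 > 0 and g(1) = -0.1928 < 0.
Binary case is linear: z₁(K₁−1)(1+ψ(K₂−1)) + z₂(K₂−1)(1+ψ(K₁−1)) = 0
⇒ ψ = [z₁(K₁−1)+z₂(K₂−1)] / [−(K₁−1)(K₂−1)] = 1.16324/1.34370 = 0.8657
Compositions from xᵢ = zᵢ/(1+ψ(Kᵢ−1)), yᵢ = Kᵢxᵢ:
  1: x = 0.2583, y = 0.7657
  2: x = 0.7417, y = 0.2343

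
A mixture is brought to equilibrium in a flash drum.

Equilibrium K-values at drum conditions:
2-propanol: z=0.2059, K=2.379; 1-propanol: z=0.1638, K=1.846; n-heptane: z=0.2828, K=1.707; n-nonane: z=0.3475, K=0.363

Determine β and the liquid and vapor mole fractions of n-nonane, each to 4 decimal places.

Newton iteration, β⁰ = 0.5:
  β = 0.5000: g = 0.08835, g' = -0.5758 → β = 0.6534
  β = 0.6534: g = -0.00384, g' = -0.6369 → β = 0.6474
Converged at β = 0.6474.
Compositions from xᵢ = zᵢ/(1+β(Kᵢ−1)), yᵢ = Kᵢxᵢ:
  2-propanol: x = 0.1088, y = 0.2588
  1-propanol: x = 0.1058, y = 0.1954
  n-heptane: x = 0.1940, y = 0.3312
  n-nonane: x = 0.5914, y = 0.2147

β = 0.6474, x_n-nonane = 0.5914, y_n-nonane = 0.2147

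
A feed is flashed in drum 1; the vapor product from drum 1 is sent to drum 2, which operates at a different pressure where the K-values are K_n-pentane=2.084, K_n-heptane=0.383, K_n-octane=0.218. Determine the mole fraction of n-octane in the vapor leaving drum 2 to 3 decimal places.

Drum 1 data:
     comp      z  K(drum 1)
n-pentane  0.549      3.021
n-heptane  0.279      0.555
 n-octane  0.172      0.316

Drum 1:
Rachford–Rice: g(ψ₁) = Σ zᵢ(Kᵢ−1)/(1+ψ₁(Kᵢ−1)) = 0.
Feasibility: ΣzᵢKᵢ = 1.868, Σzᵢ/Kᵢ = 1.229 — both > 1, two phases present.
Iterate (Newton) starting at ψ₁ = 0.5:
  ψ₁ = 0.500: g = 0.2134, g' = -0.832 → ψ₁ = 0.756
  ψ₁ = 0.756: g = 0.0078, g' = -0.822 → ψ₁ = 0.766
Converged at ψ₁ = 0.766.
Drum-1 compositions:
  n-pentane: x = 0.215, y = 0.651
  n-heptane: x = 0.423, y = 0.235
  n-octane: x = 0.361, y = 0.114
Drum-2 feed = drum-1 vapor: z₂ = (0.6509, 0.2349, 0.1142).
Drum 2:
Rachford–Rice: g(ψ₂) = Σ zᵢ(Kᵢ−1)/(1+ψ₂(Kᵢ−1)) = 0.
Feasibility: ΣzᵢKᵢ = 1.471, Σzᵢ/Kᵢ = 1.449 — both > 1, two phases present.
Newton–Raphson from ψ₂ = 0.5:
  ψ₂ = 0.500: g = 0.1014, g' = -0.697 → ψ₂ = 0.645
  ψ₂ = 0.645: g = -0.0060, g' = -0.796 → ψ₂ = 0.638
Converged at ψ₂ = 0.638.
  n-pentane: x = 0.385, y = 0.802
  n-heptane: x = 0.387, y = 0.148
  n-octane: x = 0.228, y = 0.050

y_n-octane (drum 2) = 0.050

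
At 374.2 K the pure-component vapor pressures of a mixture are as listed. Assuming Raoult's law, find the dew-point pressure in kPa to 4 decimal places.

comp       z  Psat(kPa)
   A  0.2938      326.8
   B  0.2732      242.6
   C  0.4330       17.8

At the dew point ψ → 1, so Σzᵢ/Kᵢ = 1 with Kᵢ = Pᵢˢᵃᵗ/P ⇒ 1/P = Σzᵢ/Pᵢˢᵃᵗ.
1/P = 0.2938/326.8 + 0.2732/242.6 + 0.4330/17.8 = 0.0263510 ⇒ P = 37.9492 kPa

Pdew = 37.9492 kPa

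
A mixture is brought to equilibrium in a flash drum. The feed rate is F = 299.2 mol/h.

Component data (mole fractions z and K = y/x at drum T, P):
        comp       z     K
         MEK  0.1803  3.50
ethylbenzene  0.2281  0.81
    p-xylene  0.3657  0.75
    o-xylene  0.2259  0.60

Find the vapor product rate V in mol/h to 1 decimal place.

V = 96.6 mol/h

Material balance + equilibrium reduce to Σ zᵢ(Kᵢ−1)/(1+ψ(Kᵢ−1)) = 0.
g(0) = ΣzᵢKᵢ − 1 = 0.2256 and g(1) = 1 − Σzᵢ/Kᵢ = -0.1972, so a root lies in (0, 1).
Newton iteration, ψ⁰ = 0.5:
  ψ = 0.5000: g = -0.06499, g' = -0.3190 → ψ = 0.2963
  ψ = 0.2963: g = 0.01179, g' = -0.4544 → ψ = 0.3222
  ψ = 0.3222: g = 0.00033, g' = -0.4297 → ψ = 0.3230
Converged at ψ = 0.3230.
Then V = ψ·F = 0.3230·299.2 = 96.6 mol/h and L = F − V = 202.6 mol/h.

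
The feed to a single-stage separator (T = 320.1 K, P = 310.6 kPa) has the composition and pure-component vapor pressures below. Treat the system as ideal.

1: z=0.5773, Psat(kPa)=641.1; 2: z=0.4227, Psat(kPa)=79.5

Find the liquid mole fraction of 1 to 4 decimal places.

Raoult's law: Kᵢ = Pᵢˢᵃᵗ/P = Pᵢˢᵃᵗ/310.6.
  K_1 = 641.1/310.6 = 2.064070, K_2 = 79.5/310.6 = 0.255956
Let β = V/F and solve Σ zᵢ(Kᵢ−1)/(1+β(Kᵢ−1)) = 0.
Feasibility: ΣzᵢKᵢ = 1.2998, Σzᵢ/Kᵢ = 1.9311 — both > 1, two phases present.
Binary case is linear: z₁(K₁−1)(1+β(K₂−1)) + z₂(K₂−1)(1+β(K₁−1)) = 0
⇒ β = [z₁(K₁−1)+z₂(K₂−1)] / [−(K₁−1)(K₂−1)] = 0.29978/0.79171 = 0.3786
Compositions from xᵢ = zᵢ/(1+β(Kᵢ−1)), yᵢ = Kᵢxᵢ:
  1: x = 0.4115, y = 0.8494
  2: x = 0.5885, y = 0.1506

x_1 = 0.4115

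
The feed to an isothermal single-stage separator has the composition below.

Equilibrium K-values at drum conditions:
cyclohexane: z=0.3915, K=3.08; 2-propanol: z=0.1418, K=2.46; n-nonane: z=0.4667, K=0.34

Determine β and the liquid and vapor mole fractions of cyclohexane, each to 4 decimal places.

Let β = V/F and solve Σ zᵢ(Kᵢ−1)/(1+β(Kᵢ−1)) = 0.
Feasibility: ΣzᵢKᵢ = 1.7133, Σzᵢ/Kᵢ = 1.5574 — both > 1, two phases present.
Iterate (Newton) starting at β = 0.56:
  β = 0.5600: g = 0.00145, g' = -0.9645 → β = 0.5615
Converged at β = 0.5615.
Compositions from xᵢ = zᵢ/(1+β(Kᵢ−1)), yᵢ = Kᵢxᵢ:
  cyclohexane: x = 0.1806, y = 0.5562
  2-propanol: x = 0.0779, y = 0.1917
  n-nonane: x = 0.7415, y = 0.2521

β = 0.5615, x_cyclohexane = 0.1806, y_cyclohexane = 0.5562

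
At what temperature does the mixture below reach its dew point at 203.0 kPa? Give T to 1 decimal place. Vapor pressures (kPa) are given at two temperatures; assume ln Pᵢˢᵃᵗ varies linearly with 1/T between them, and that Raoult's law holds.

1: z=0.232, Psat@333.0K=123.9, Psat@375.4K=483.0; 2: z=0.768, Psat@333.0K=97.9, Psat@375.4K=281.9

Dew-point temperature: Σzᵢ·P/Pᵢˢᵃᵗ(T) = 1. Interpolate ln Pᵢˢᵃᵗ = aᵢ + bᵢ/T.
  T = 333.0 K: ΣzᵢP/Pᵢˢᵃᵗ = 1.9726
  T = 375.4 K: ΣzᵢP/Pᵢˢᵃᵗ = 0.6506
  T = 354.2 K: ΣzᵢP/Pᵢˢᵃᵗ = 1.0941
  T = 364.8 K: ΣzᵢP/Pᵢˢᵃᵗ = 0.8370
  T = 359.5 K: ΣzᵢP/Pᵢˢᵃᵗ = 0.9550
  T = 356.9 K: ΣzᵢP/Pᵢˢᵃᵗ = 1.0203
Interpolating between 356.9 K and 359.5 K gives T ≈ 357.7 K.

T = 357.7 K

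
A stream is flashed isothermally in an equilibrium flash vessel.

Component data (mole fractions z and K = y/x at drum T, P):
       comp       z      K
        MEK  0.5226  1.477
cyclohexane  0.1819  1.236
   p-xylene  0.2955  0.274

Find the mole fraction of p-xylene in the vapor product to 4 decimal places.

y_p-xylene = 0.0992

Material balance + equilibrium reduce to Σ zᵢ(Kᵢ−1)/(1+ψ(Kᵢ−1)) = 0.
Feasibility: ΣzᵢKᵢ = 1.0777, Σzᵢ/Kᵢ = 1.5795 — both > 1, two phases present.
Newton iteration, ψ⁰ = 0.5:
  ψ = 0.5000: g = -0.09711, g' = -0.4695 → ψ = 0.2931
  ψ = 0.2931: g = -0.01368, g' = -0.3517 → ψ = 0.2542
  ψ = 0.2542: g = -0.00028, g' = -0.3378 → ψ = 0.2534
Converged at ψ = 0.2534.
Compositions from xᵢ = zᵢ/(1+ψ(Kᵢ−1)), yᵢ = Kᵢxᵢ:
  MEK: x = 0.4662, y = 0.6886
  cyclohexane: x = 0.1716, y = 0.2121
  p-xylene: x = 0.3621, y = 0.0992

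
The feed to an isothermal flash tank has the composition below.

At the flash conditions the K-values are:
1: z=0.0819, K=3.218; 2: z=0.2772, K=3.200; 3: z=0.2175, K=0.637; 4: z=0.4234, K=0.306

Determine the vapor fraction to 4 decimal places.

Material balance + equilibrium reduce to Σ zᵢ(Kᵢ−1)/(1+ψ(Kᵢ−1)) = 0.
Check two-phase: ΣzᵢKᵢ = 1.4187 > 1 and Σzᵢ/Kᵢ = 1.8372 > 1, so g(0) = 0.4187 > 0 and g(1) = -0.8372 < 0.
Newton–Raphson from ψ = 0.5:
  ψ = 0.5000: g = -0.16991, g' = -0.9158 → ψ = 0.3145
  ψ = 0.3145: g = 0.00247, g' = -0.9788 → ψ = 0.3170
Converged at ψ = 0.3170.

ψ = 0.3170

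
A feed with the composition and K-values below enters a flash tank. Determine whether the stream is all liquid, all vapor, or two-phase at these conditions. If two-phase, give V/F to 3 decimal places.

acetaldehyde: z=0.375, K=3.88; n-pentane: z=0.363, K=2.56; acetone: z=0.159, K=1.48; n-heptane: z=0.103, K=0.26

all vapor

ΣzᵢKᵢ = 2.646; Σzᵢ/Kᵢ = 0.742.
Since Σzᵢ/Kᵢ < 1 the mixture is above its dew point — single vapor phase.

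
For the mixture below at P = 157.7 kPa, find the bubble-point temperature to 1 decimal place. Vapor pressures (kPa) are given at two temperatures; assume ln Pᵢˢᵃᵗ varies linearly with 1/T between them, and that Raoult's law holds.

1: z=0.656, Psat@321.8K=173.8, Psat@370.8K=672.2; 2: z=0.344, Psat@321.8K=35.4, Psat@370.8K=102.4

Bubble-point temperature: ΣzᵢPᵢˢᵃᵗ(T) = P. Interpolate ln Pᵢˢᵃᵗ = aᵢ + bᵢ/T.
  T = 321.8 K: ΣzᵢPᵢˢᵃᵗ = 126.19 kPa
  T = 370.8 K: ΣzᵢPᵢˢᵃᵗ = 476.19 kPa
  T = 346.3 K: ΣzᵢPᵢˢᵃᵗ = 256.72 kPa
  T = 334.1 K: ΣzᵢPᵢˢᵃᵗ = 182.56 kPa
  T = 328.0 K: ΣzᵢPᵢˢᵃᵗ = 152.53 kPa
  T = 331.1 K: ΣzᵢPᵢˢᵃᵗ = 167.25 kPa
  T = 329.6 K: ΣzᵢPᵢˢᵃᵗ = 159.99 kPa
Interpolating between 328.0 K and 329.6 K gives T ≈ 329.1 K.

T = 329.1 K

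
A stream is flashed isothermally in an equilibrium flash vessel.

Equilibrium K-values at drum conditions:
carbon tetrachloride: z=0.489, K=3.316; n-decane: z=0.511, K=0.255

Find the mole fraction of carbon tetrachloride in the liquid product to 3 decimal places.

Let ψ = V/F and solve Σ zᵢ(Kᵢ−1)/(1+ψ(Kᵢ−1)) = 0.
Feasibility: ΣzᵢKᵢ = 1.752, Σzᵢ/Kᵢ = 2.151 — both > 1, two phases present.
Newton iteration, ψ⁰ = 0.5:
  ψ = 0.500: g = -0.0819, g' = -1.284 → ψ = 0.436
Converged at ψ = 0.436.
Compositions from xᵢ = zᵢ/(1+ψ(Kᵢ−1)), yᵢ = Kᵢxᵢ:
  carbon tetrachloride: x = 0.243, y = 0.807
  n-decane: x = 0.757, y = 0.193

x_carbon tetrachloride = 0.243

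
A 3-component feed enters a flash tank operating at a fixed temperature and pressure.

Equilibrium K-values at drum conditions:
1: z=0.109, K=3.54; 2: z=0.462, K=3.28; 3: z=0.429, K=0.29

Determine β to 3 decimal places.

β = 0.620

Material balance + equilibrium reduce to Σ zᵢ(Kᵢ−1)/(1+β(Kᵢ−1)) = 0.
Feasibility: ΣzᵢKᵢ = 2.026, Σzᵢ/Kᵢ = 1.651 — both > 1, two phases present.
Iterate (Newton) starting at β = 0.57:
  β = 0.570: g = 0.0595, g' = -1.182 → β = 0.620
Converged at β = 0.620.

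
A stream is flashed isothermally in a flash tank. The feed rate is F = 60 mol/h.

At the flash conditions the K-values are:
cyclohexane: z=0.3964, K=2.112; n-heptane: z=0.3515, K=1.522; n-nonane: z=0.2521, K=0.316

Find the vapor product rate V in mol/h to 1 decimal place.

V = 46.5 mol/h

Material balance + equilibrium reduce to Σ zᵢ(Kᵢ−1)/(1+β(Kᵢ−1)) = 0.
g(0) = ΣzᵢKᵢ − 1 = 0.4518 and g(1) = 1 − Σzᵢ/Kᵢ = -0.2164, so a root lies in (0, 1).
Newton iteration, β⁰ = 0.5:
  β = 0.5000: g = 0.16673, g' = -0.5351 → β = 0.8116
  β = 0.8116: g = -0.02703, g' = -0.7786 → β = 0.7769
  β = 0.7769: g = -0.00093, g' = -0.7267 → β = 0.7756
Converged at β = 0.7756.
Then V = β·F = 0.7756·60 = 46.5 mol/h and L = F − V = 13.5 mol/h.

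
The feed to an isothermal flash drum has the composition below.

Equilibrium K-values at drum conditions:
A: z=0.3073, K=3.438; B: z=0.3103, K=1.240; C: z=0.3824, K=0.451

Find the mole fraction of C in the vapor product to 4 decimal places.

y_C = 0.2799

Let ψ = V/F and solve Σ zᵢ(Kᵢ−1)/(1+ψ(Kᵢ−1)) = 0.
Check two-phase: ΣzᵢKᵢ = 1.6137 > 1 and Σzᵢ/Kᵢ = 1.1875 > 1, so g(0) = 0.6137 > 0 and g(1) = -0.1875 < 0.
Iterate (Newton) starting at ψ = 0.5:
  ψ = 0.5000: g = 0.11475, g' = -0.6042 → ψ = 0.6899
  ψ = 0.6899: g = 0.00529, g' = -0.5657 → ψ = 0.6993
Converged at ψ = 0.6993.
Compositions from xᵢ = zᵢ/(1+ψ(Kᵢ−1)), yᵢ = Kᵢxᵢ:
  A: x = 0.1136, y = 0.3906
  B: x = 0.2657, y = 0.3295
  C: x = 0.6207, y = 0.2799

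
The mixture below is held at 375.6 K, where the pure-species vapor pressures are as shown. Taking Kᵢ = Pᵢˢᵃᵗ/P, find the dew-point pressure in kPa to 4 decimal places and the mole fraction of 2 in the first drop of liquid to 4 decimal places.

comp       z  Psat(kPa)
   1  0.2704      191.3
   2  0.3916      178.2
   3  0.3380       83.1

Pdew = 130.2354 kPa, x_2 = 0.2862

At the dew point ψ → 1, so Σzᵢ/Kᵢ = 1 with Kᵢ = Pᵢˢᵃᵗ/P ⇒ 1/P = Σzᵢ/Pᵢˢᵃᵗ.
1/P = 0.2704/191.3 + 0.3916/178.2 + 0.3380/83.1 = 0.0076784 ⇒ P = 130.2354 kPa
xᵢ = zᵢP/Pᵢˢᵃᵗ ⇒ x_2 = 0.3916·130.2354/178.2 = 0.2862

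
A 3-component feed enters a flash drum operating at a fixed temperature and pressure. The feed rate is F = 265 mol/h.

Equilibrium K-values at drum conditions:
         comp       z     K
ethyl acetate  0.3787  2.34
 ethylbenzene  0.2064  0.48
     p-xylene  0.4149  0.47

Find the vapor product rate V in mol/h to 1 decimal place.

V = 67.7 mol/h

Rachford–Rice: g(V/F) = Σ zᵢ(Kᵢ−1)/(1+V/F(Kᵢ−1)) = 0.
g(0) = ΣzᵢKᵢ − 1 = 0.1802 and g(1) = 1 − Σzᵢ/Kᵢ = -0.4746, so a root lies in (0, 1).
Newton iteration, V/F⁰ = 0.5:
  V/F = 0.5000: g = -0.14035, g' = -0.5615 → V/F = 0.2500
  V/F = 0.2500: g = 0.00325, g' = -0.6101 → V/F = 0.2554
Converged at V/F = 0.2554.
Then V = V/F·F = 0.2554·265 = 67.7 mol/h and L = F − V = 197.3 mol/h.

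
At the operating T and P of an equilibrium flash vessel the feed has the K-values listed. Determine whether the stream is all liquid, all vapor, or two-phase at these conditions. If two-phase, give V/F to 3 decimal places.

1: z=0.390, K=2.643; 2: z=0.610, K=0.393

two-phase, V/F = 0.271

ΣzᵢKᵢ = 1.270; Σzᵢ/Kᵢ = 1.700.
Both exceed 1, so a two-phase solution exists.
Rachford–Rice: g(ψ) = Σ zᵢ(Kᵢ−1)/(1+ψ(Kᵢ−1)) = 0.
Binary case is linear: z₁(K₁−1)(1+ψ(K₂−1)) + z₂(K₂−1)(1+ψ(K₁−1)) = 0
⇒ ψ = [z₁(K₁−1)+z₂(K₂−1)] / [−(K₁−1)(K₂−1)] = 0.2705/0.9973 = 0.271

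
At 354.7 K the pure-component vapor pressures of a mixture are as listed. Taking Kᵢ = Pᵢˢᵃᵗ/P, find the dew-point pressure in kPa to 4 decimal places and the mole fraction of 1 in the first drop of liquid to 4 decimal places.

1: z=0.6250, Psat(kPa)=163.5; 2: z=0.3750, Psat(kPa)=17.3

At the dew point ψ → 1, so Σzᵢ/Kᵢ = 1 with Kᵢ = Pᵢˢᵃᵗ/P ⇒ 1/P = Σzᵢ/Pᵢˢᵃᵗ.
1/P = 0.6250/163.5 + 0.3750/17.3 = 0.0254989 ⇒ P = 39.2173 kPa
xᵢ = zᵢP/Pᵢˢᵃᵗ ⇒ x_1 = 0.6250·39.2173/163.5 = 0.1499

Pdew = 39.2173 kPa, x_1 = 0.1499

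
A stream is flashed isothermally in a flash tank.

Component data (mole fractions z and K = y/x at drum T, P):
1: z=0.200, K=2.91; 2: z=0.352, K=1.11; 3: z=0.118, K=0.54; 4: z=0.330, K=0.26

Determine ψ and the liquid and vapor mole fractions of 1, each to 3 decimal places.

Newton iteration, ψ⁰ = 0.5:
  ψ = 0.500: g = -0.2260, g' = -0.692 → ψ = 0.173
  ψ = 0.173: g = -0.0142, g' = -0.683 → ψ = 0.153
Converged at ψ = 0.153.
Compositions from xᵢ = zᵢ/(1+ψ(Kᵢ−1)), yᵢ = Kᵢxᵢ:
  1: x = 0.155, y = 0.450
  2: x = 0.346, y = 0.384
  3: x = 0.127, y = 0.069
  4: x = 0.372, y = 0.097

ψ = 0.153, x_1 = 0.155, y_1 = 0.450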